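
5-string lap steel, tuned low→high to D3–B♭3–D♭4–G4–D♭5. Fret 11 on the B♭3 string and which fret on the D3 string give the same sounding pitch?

B♭3 at fret 11 is B♭3 + 11 semitones = A4.
The open D3 string is 8 semitones below the open B♭3, so the same pitch on the D3 string lies at fret 11 + 8 = 19.

19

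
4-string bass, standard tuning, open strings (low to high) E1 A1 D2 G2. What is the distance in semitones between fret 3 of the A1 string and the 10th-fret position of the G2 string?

A1 at fret 3 → C2 (MIDI 36); G2 at fret 10 → F3 (MIDI 53).
36 − 53 = -17, so the two pitches are 17 semitones apart, with F3 the higher.

17 semitones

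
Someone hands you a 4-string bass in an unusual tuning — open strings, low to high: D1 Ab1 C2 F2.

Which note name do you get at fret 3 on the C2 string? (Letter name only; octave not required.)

Eb

C2 is MIDI 36. Adding 3 gives 39; 39 mod 12 = 3, i.e. Eb.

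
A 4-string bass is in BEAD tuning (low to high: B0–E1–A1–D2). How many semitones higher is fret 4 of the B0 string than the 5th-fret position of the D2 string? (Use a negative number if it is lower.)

B0 at fret 4 → D#1 (MIDI 27); D2 at fret 5 → G2 (MIDI 43).
27 − 43 = -16, so the two pitches are 16 semitones apart.

-16 semitones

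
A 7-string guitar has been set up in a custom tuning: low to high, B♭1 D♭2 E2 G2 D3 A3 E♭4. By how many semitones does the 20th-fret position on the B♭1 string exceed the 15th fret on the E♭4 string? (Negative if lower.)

-24 semitones

B♭1 at fret 20 → G♭3 (MIDI 54); E♭4 at fret 15 → G♭5 (MIDI 78).
54 − 78 = -24, so the two pitches are 24 semitones apart.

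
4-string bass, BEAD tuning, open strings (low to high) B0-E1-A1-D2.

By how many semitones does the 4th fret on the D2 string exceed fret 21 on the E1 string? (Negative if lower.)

-7 semitones

D2 at fret 4 → F♯2 (MIDI 42); E1 at fret 21 → C♯3 (MIDI 49).
42 − 49 = -7, so the two pitches are 7 semitones apart.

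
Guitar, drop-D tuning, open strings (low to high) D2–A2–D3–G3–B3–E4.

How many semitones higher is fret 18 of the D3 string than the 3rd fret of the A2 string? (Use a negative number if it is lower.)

20 semitones

D3 at fret 18 → G♯4 (MIDI 68); A2 at fret 3 → C3 (MIDI 48).
68 − 48 = 20, so the two pitches are 20 semitones apart.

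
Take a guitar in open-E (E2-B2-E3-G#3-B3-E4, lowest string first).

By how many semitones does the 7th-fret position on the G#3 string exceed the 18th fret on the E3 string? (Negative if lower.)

-7 semitones

G#3 at fret 7 → D#4 (MIDI 63); E3 at fret 18 → A#4 (MIDI 70).
63 − 70 = -7, so the two pitches are 7 semitones apart.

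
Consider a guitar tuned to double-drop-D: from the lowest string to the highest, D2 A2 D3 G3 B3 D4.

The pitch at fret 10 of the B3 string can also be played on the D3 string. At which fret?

19

Fret 10 on B3 is MIDI 59 + 10 = 69 (A4). On the D3 string (open MIDI 50), that pitch is 69 − 50 = fret 19.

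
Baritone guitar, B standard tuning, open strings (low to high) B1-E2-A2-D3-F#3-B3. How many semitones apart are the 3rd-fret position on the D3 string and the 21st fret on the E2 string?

D3 at fret 3 → F3 (MIDI 53); E2 at fret 21 → C#4 (MIDI 61).
53 − 61 = -8, so the two pitches are 8 semitones apart, with C#4 the higher.

8 semitones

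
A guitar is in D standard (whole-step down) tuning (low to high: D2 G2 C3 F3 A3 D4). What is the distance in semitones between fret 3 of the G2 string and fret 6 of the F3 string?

G2 at fret 3 → A♯2 (MIDI 46); F3 at fret 6 → B3 (MIDI 59).
46 − 59 = -13, so the two pitches are 13 semitones apart, with B3 the higher.

13 semitones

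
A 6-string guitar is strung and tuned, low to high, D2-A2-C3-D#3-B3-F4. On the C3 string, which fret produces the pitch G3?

7

G3 is 7 semitones above the open C3 (C–C#–D–D#–E–F–F#–G), so it sits at fret 7.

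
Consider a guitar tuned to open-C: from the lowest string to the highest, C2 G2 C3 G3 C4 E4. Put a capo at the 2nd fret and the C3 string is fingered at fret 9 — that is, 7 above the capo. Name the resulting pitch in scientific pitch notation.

A3

The capo raises the open C3 by 2 semitones to D3; fretting 7 more gives C3 + 2 + 7 = C3 + 9 semitones = A3.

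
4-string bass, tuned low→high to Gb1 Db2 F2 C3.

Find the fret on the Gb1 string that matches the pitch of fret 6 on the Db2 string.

13

Db2 at fret 6 is Db2 + 6 semitones = G2.
The open Gb1 string is 7 semitones below the open Db2, so the same pitch on the Gb1 string lies at fret 6 + 7 = 13.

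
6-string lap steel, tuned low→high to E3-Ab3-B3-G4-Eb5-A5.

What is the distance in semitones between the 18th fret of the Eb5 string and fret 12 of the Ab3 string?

25 semitones

Eb5 at fret 18 → A6 (MIDI 93); Ab3 at fret 12 → Ab4 (MIDI 68).
93 − 68 = 25, so the two pitches are 25 semitones apart, with A6 the higher.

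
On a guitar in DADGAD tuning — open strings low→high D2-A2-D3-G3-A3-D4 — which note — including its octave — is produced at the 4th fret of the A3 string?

A3 is MIDI 57. Adding 4 gives 61, which is C#4.
(Equivalently spelled Db4.)

C#4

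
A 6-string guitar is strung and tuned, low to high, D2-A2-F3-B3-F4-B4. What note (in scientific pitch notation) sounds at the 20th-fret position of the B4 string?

G6

Each fret is one semitone, so B4 + 20 = G6.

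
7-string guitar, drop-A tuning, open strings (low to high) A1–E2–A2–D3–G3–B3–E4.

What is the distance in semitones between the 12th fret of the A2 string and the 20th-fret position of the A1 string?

4 semitones

A2 at fret 12 → A3 (MIDI 57); A1 at fret 20 → F3 (MIDI 53).
57 − 53 = 4, so the two pitches are 4 semitones apart, with A3 the higher.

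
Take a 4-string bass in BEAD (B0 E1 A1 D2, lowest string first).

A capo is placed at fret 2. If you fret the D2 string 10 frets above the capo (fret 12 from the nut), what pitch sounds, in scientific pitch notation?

D3

The capo raises the open D2 by 2 semitones to E2; fretting 10 more gives D2 + 2 + 10 = D2 + 12 semitones = D3.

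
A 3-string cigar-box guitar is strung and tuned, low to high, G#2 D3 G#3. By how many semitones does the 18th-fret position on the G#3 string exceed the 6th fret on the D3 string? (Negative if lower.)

18 semitones

G#3 at fret 18 → D5 (MIDI 74); D3 at fret 6 → G#3 (MIDI 56).
74 − 56 = 18, so the two pitches are 18 semitones apart.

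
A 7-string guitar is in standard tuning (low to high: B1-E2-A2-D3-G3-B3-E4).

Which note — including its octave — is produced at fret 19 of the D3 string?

Each fret is one semitone, so D3 + 19 = A4.

A4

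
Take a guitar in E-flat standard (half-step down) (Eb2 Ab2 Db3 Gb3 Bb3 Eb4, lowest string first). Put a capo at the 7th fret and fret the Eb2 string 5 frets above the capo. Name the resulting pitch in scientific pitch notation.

Eb3

The capo raises the open Eb2 by 7 semitones to Bb2; fretting 5 more gives Eb2 + 7 + 5 = Eb2 + 12 semitones = Eb3.
(Also written D#.)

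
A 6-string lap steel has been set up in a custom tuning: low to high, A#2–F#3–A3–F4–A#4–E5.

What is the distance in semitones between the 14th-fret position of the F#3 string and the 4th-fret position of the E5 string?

F#3 at fret 14 → G#4 (MIDI 68); E5 at fret 4 → G#5 (MIDI 80).
68 − 80 = -12, so the two pitches are 12 semitones apart, with G#5 the higher.

12 semitones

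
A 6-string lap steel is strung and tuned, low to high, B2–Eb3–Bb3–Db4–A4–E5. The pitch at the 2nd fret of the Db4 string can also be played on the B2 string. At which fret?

16

Db4 at fret 2 is Db4 + 2 semitones = Eb4.
The open B2 string is 14 semitones below the open Db4, so the same pitch on the B2 string lies at fret 2 + 14 = 16.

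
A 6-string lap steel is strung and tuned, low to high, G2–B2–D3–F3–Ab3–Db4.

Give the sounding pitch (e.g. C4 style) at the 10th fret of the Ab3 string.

Gb4

The open Ab3 string plus 10 semitones: Ab–A–Bb–B–…–E–F–Gb.
The walk passes from B into C once, so the octave number goes from 3 to 4.
(Equivalently spelled F#4.)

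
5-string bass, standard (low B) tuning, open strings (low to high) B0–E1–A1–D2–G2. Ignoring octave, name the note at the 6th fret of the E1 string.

The open E1 string plus 6 semitones: E–F–F#–G–G#–A–A#.

A#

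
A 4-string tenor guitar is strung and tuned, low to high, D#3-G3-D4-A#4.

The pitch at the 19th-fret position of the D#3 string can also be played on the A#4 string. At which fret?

D#3 at fret 19 is D#3 + 19 semitones = A#4.
The open A#4 string is 19 semitones above the open D#3, so the same pitch on the A#4 string lies at fret 19 − 19 = 0.

0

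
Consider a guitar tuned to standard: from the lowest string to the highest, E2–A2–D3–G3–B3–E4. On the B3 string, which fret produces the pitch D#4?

4

D#4 is 4 semitones above the open B3 (B–C–C#–D–D#), so it sits at fret 4.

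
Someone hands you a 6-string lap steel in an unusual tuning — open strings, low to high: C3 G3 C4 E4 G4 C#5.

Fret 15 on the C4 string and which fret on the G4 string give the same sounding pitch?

C4 at fret 15 is C4 + 15 semitones = D#5.
The open G4 string is 7 semitones above the open C4, so the same pitch on the G4 string lies at fret 15 − 7 = 8.

8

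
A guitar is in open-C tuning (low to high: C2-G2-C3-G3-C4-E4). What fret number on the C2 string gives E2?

4

E2 is 4 semitones above the open C2 (C–C#–D–D#–E), so it sits at fret 4.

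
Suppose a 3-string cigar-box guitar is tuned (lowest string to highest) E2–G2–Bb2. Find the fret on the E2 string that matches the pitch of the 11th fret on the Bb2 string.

17

Fret 11 on Bb2 is MIDI 46 + 11 = 57 (A3). On the E2 string (open MIDI 40), that pitch is 57 − 40 = fret 17.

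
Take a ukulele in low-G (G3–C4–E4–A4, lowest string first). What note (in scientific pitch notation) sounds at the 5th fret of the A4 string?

D5

Each fret is one semitone, so A4 + 5 = D5.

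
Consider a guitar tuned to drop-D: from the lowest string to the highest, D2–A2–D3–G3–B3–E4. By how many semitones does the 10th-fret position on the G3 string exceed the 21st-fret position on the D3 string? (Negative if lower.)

G3 at fret 10 → F4 (MIDI 65); D3 at fret 21 → B4 (MIDI 71).
65 − 71 = -6, so the two pitches are 6 semitones apart.

-6 semitones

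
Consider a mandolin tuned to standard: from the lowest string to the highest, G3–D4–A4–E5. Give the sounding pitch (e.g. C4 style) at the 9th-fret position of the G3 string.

G3 is MIDI 55. Adding 9 gives 64, which is E4.

E4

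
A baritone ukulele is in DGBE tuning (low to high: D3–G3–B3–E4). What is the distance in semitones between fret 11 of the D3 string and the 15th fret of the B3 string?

D3 at fret 11 → C♯4 (MIDI 61); B3 at fret 15 → D5 (MIDI 74).
61 − 74 = -13, so the two pitches are 13 semitones apart, with D5 the higher.

13 semitones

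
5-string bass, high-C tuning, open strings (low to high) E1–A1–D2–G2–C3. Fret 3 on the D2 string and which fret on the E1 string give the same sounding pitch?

Fret 3 on D2 is MIDI 38 + 3 = 41 (F2). On the E1 string (open MIDI 28), that pitch is 41 − 28 = fret 13.

13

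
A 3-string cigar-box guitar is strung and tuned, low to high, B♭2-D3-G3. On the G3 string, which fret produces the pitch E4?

E4 is 9 semitones above the open G3 (G–Ab–A–Bb–B–C–Db–D–Eb–E), so it sits at fret 9.

9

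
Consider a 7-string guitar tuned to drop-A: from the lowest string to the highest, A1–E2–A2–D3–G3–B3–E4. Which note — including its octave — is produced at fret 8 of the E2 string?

C3

The open E2 string plus 8 semitones: E–F–F#–G–G#–A–A#–B–C.
The walk passes from B into C once, so the octave number goes from 2 to 3.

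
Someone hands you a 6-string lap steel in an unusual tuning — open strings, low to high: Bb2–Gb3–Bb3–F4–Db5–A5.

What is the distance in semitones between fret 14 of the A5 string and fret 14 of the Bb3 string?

A5 at fret 14 → B6 (MIDI 95); Bb3 at fret 14 → C5 (MIDI 72).
95 − 72 = 23, so the two pitches are 23 semitones apart, with B6 the higher.

23 semitones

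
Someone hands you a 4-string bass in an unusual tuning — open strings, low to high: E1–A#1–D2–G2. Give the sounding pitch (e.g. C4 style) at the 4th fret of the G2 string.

B2

Each fret is one semitone, so G2 + 4 = B2.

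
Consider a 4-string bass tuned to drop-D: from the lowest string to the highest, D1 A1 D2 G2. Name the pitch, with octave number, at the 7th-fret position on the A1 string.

The open A1 string plus 7 semitones: A–A#–B–C–C#–D–D#–E.
The walk passes from B into C once, so the octave number goes from 1 to 2.

E2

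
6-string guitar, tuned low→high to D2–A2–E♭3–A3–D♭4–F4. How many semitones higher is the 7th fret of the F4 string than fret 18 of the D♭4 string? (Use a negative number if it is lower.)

F4 at fret 7 → C5 (MIDI 72); D♭4 at fret 18 → G5 (MIDI 79).
72 − 79 = -7, so the two pitches are 7 semitones apart.

-7 semitones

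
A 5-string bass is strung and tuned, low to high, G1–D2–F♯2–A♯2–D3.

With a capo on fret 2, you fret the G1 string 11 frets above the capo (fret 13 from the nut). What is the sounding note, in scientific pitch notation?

The capo raises the open G1 by 2 semitones to A1; fretting 11 more gives G1 + 2 + 11 = G1 + 13 semitones = G♯2.

G♯2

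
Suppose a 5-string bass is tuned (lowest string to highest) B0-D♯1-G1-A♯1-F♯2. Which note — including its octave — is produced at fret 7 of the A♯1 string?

Each fret is one semitone, so A♯1 + 7 = F2.

F2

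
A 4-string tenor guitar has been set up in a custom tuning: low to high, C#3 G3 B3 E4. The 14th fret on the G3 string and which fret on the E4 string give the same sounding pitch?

G3 at fret 14 is G3 + 14 semitones = A4.
The open E4 string is 9 semitones above the open G3, so the same pitch on the E4 string lies at fret 14 − 9 = 5.

5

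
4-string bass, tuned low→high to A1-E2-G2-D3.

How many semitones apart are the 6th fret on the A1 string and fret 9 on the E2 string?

10 semitones

A1 at fret 6 → Eb2 (MIDI 39); E2 at fret 9 → Db3 (MIDI 49).
39 − 49 = -10, so the two pitches are 10 semitones apart, with Db3 the higher.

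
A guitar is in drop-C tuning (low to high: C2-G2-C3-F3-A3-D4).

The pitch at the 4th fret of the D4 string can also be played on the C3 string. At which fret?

18

D4 at fret 4 is D4 + 4 semitones = F♯4.
The open C3 string is 14 semitones below the open D4, so the same pitch on the C3 string lies at fret 4 + 14 = 18.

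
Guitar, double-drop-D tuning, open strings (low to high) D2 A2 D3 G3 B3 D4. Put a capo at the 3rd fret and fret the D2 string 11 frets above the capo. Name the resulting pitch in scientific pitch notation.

E3

The capo raises the open D2 by 3 semitones to F2; fretting 11 more gives D2 + 3 + 11 = D2 + 14 semitones = E3.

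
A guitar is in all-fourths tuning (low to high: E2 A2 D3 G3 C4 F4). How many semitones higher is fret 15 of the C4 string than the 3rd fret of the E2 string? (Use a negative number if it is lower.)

32 semitones

C4 at fret 15 → D#5 (MIDI 75); E2 at fret 3 → G2 (MIDI 43).
75 − 43 = 32, so the two pitches are 32 semitones apart.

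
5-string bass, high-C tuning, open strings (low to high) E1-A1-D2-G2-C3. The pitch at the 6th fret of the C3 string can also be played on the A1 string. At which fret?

21

Fret 6 on C3 is MIDI 48 + 6 = 54 (F#3). On the A1 string (open MIDI 33), that pitch is 54 − 33 = fret 21.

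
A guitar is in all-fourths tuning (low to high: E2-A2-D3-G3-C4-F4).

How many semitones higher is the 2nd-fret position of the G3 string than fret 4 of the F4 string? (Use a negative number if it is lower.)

G3 at fret 2 → A3 (MIDI 57); F4 at fret 4 → A4 (MIDI 69).
57 − 69 = -12, so the two pitches are 12 semitones apart.

-12 semitones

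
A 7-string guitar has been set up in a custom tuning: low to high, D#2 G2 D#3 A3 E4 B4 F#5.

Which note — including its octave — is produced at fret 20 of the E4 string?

The open E4 string plus 20 semitones: E–F–F#–G–…–A#–B–C.
The walk passes from B into C 2 times, so the octave number goes from 4 to 6.

C6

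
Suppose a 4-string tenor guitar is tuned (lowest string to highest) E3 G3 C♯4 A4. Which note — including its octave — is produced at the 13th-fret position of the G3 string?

G3 is MIDI 55. Adding 13 gives 68, which is G♯4.

G♯4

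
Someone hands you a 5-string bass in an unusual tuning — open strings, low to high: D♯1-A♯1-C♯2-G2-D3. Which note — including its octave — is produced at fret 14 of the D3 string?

E4

Each fret is one semitone, so D3 + 14 = E4.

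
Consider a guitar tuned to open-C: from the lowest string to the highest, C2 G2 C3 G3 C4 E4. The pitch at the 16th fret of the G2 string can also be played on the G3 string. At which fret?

Fret 16 on G2 is MIDI 43 + 16 = 59 (B3). On the G3 string (open MIDI 55), that pitch is 59 − 55 = fret 4.

4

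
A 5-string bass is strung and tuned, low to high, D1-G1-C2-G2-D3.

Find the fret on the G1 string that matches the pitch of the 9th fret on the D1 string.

Fret 9 on D1 is MIDI 26 + 9 = 35 (B1). On the G1 string (open MIDI 31), that pitch is 35 − 31 = fret 4.

4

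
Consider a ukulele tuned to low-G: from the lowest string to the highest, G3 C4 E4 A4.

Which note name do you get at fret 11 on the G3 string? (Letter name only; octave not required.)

Each fret is one semitone, so G3 + 11 = F#.

F#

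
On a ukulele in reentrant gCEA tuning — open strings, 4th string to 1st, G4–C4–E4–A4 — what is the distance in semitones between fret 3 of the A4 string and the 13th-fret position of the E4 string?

5 semitones

A4 at fret 3 → C5 (MIDI 72); E4 at fret 13 → F5 (MIDI 77).
72 − 77 = -5, so the two pitches are 5 semitones apart, with F5 the higher.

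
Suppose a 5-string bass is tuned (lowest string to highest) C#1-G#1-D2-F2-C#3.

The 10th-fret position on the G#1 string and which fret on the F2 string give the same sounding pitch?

G#1 at fret 10 is G#1 + 10 semitones = F#2.
The open F2 string is 9 semitones above the open G#1, so the same pitch on the F2 string lies at fret 10 − 9 = 1.

1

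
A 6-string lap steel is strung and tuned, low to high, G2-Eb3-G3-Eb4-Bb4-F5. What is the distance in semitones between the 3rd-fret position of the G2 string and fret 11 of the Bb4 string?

G2 at fret 3 → Bb2 (MIDI 46); Bb4 at fret 11 → A5 (MIDI 81).
46 − 81 = -35, so the two pitches are 35 semitones apart, with A5 the higher.

35 semitones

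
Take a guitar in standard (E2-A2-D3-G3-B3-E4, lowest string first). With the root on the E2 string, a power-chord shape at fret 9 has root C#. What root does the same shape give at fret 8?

Moving from fret 9 to fret 8 shifts the root by -1 semitone.
C# down 1 semitone is C.

C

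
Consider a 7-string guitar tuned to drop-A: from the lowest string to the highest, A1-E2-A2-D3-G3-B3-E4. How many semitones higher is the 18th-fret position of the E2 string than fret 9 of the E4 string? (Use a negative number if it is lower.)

-15 semitones

E2 at fret 18 → A♯3 (MIDI 58); E4 at fret 9 → C♯5 (MIDI 73).
58 − 73 = -15, so the two pitches are 15 semitones apart.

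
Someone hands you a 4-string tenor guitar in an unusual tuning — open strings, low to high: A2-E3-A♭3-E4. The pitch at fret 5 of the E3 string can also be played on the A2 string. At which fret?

E3 at fret 5 is E3 + 5 semitones = A3.
The open A2 string is 7 semitones below the open E3, so the same pitch on the A2 string lies at fret 5 + 7 = 12.

12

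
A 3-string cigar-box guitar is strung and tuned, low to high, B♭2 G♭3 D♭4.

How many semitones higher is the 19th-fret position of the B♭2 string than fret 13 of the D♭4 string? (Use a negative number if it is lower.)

B♭2 at fret 19 → F4 (MIDI 65); D♭4 at fret 13 → D5 (MIDI 74).
65 − 74 = -9, so the two pitches are 9 semitones apart.

-9 semitones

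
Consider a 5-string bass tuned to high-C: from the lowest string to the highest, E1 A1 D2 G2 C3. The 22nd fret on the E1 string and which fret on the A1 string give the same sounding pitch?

17

Fret 22 on E1 is MIDI 28 + 22 = 50 (D3). On the A1 string (open MIDI 33), that pitch is 50 − 33 = fret 17.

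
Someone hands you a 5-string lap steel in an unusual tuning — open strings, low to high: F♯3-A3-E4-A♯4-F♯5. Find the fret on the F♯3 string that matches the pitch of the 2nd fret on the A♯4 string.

18

A♯4 at fret 2 is A♯4 + 2 semitones = C5.
The open F♯3 string is 16 semitones below the open A♯4, so the same pitch on the F♯3 string lies at fret 2 + 16 = 18.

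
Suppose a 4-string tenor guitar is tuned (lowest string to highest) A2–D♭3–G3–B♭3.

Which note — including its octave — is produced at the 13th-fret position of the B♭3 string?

The open B♭3 string plus 13 semitones: Bb–B–C–Db–…–A–Bb–B.
The walk passes from B into C once, so the octave number goes from 3 to 4.

B4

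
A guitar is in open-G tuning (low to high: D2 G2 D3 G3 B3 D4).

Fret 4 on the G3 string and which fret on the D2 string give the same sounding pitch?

21

Fret 4 on G3 is MIDI 55 + 4 = 59 (B3). On the D2 string (open MIDI 38), that pitch is 59 − 38 = fret 21.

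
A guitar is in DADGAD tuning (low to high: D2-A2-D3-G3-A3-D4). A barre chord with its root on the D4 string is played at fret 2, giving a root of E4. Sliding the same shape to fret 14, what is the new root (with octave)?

E5

Moving from fret 2 to fret 14 shifts the root by 12 semitones.
E4 up 12 semitones is E5.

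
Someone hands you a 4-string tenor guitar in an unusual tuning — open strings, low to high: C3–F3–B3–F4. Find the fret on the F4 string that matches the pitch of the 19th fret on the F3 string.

7

F3 at fret 19 is F3 + 19 semitones = C5.
The open F4 string is 12 semitones above the open F3, so the same pitch on the F4 string lies at fret 19 − 12 = 7.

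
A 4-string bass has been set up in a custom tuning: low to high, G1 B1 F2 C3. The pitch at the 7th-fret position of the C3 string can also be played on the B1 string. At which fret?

20

Fret 7 on C3 is MIDI 48 + 7 = 55 (G3). On the B1 string (open MIDI 35), that pitch is 55 − 35 = fret 20.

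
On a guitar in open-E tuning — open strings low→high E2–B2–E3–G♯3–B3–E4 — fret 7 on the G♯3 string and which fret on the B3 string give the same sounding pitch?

4

Fret 7 on G♯3 is MIDI 56 + 7 = 63 (D♯4). On the B3 string (open MIDI 59), that pitch is 63 − 59 = fret 4.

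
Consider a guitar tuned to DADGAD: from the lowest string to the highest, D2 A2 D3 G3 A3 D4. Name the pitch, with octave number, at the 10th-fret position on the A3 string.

The open A3 string plus 10 semitones: A–A#–B–C–…–F–F#–G.
The walk passes from B into C once, so the octave number goes from 3 to 4.

G4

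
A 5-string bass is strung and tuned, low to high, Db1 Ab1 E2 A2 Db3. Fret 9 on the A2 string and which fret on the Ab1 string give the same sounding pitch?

22

A2 at fret 9 is A2 + 9 semitones = Gb3.
The open Ab1 string is 13 semitones below the open A2, so the same pitch on the Ab1 string lies at fret 9 + 13 = 22.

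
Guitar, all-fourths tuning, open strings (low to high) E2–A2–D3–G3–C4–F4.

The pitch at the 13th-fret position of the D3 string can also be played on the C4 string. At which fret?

D3 at fret 13 is D3 + 13 semitones = D♯4.
The open C4 string is 10 semitones above the open D3, so the same pitch on the C4 string lies at fret 13 − 10 = 3.

3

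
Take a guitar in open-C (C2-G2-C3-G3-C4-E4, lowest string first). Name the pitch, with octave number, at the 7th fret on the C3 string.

The open C3 string plus 7 semitones: C–C#–D–D#–E–F–F#–G.
No B→C boundary is crossed, so the octave stays at 3.

G3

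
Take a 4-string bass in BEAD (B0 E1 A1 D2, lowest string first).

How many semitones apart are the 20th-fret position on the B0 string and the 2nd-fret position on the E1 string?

13 semitones

B0 at fret 20 → G2 (MIDI 43); E1 at fret 2 → F#1 (MIDI 30).
43 − 30 = 13, so the two pitches are 13 semitones apart, with G2 the higher.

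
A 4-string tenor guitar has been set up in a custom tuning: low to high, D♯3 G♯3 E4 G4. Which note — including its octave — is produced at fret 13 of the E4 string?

Each fret is one semitone, so E4 + 13 = F5.

F5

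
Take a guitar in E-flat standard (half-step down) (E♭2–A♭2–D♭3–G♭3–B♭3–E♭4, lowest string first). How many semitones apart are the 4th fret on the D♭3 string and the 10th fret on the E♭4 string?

20 semitones

D♭3 at fret 4 → F3 (MIDI 53); E♭4 at fret 10 → D♭5 (MIDI 73).
53 − 73 = -20, so the two pitches are 20 semitones apart, with D♭5 the higher.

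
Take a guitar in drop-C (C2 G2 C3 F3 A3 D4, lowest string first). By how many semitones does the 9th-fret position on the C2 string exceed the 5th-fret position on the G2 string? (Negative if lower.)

C2 at fret 9 → A2 (MIDI 45); G2 at fret 5 → C3 (MIDI 48).
45 − 48 = -3, so the two pitches are 3 semitones apart.

-3 semitones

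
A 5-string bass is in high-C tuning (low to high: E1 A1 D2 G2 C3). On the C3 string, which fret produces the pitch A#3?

10

A#3 is 10 semitones above the open C3 (C–C#–D–D#–…–G#–A–A#), so it sits at fret 10.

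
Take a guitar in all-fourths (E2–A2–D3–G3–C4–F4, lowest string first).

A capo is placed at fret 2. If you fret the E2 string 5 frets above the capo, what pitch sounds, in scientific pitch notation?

B2

The capo raises the open E2 by 2 semitones to F#2; fretting 5 more gives E2 + 2 + 5 = E2 + 7 semitones = B2.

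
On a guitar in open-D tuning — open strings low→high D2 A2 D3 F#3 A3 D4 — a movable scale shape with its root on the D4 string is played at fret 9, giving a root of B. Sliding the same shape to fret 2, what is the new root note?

Moving from fret 9 to fret 2 shifts the root by -7 semitones.
B down 7 semitones is E.

E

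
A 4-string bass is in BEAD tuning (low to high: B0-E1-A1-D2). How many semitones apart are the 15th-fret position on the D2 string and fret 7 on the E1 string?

18 semitones

D2 at fret 15 → F3 (MIDI 53); E1 at fret 7 → B1 (MIDI 35).
53 − 35 = 18, so the two pitches are 18 semitones apart, with F3 the higher.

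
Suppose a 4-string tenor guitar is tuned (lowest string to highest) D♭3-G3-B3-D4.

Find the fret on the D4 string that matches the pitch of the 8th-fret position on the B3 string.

5

B3 at fret 8 is B3 + 8 semitones = G4.
The open D4 string is 3 semitones above the open B3, so the same pitch on the D4 string lies at fret 8 − 3 = 5.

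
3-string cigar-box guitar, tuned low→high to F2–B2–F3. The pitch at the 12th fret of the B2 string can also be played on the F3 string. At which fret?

6

B2 at fret 12 is B2 + 12 semitones = B3.
The open F3 string is 6 semitones above the open B2, so the same pitch on the F3 string lies at fret 12 − 6 = 6.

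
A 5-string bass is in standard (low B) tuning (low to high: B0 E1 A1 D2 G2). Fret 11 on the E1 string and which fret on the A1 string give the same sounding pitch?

Fret 11 on E1 is MIDI 28 + 11 = 39 (D♯2). On the A1 string (open MIDI 33), that pitch is 39 − 33 = fret 6.

6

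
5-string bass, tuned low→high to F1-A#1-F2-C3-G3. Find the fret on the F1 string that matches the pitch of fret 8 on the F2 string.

Fret 8 on F2 is MIDI 41 + 8 = 49 (C#3). On the F1 string (open MIDI 29), that pitch is 49 − 29 = fret 20.

20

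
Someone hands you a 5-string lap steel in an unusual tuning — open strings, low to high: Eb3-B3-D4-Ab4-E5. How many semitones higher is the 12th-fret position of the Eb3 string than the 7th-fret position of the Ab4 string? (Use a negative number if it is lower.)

Eb3 at fret 12 → Eb4 (MIDI 63); Ab4 at fret 7 → Eb5 (MIDI 75).
63 − 75 = -12, so the two pitches are 12 semitones apart.

-12 semitones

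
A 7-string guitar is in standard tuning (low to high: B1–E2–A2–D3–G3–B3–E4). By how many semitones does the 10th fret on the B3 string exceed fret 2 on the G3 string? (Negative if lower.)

B3 at fret 10 → A4 (MIDI 69); G3 at fret 2 → A3 (MIDI 57).
69 − 57 = 12, so the two pitches are 12 semitones apart.

12 semitones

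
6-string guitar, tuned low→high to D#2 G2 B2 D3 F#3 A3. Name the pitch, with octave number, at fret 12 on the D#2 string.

D#3

The open D#2 string plus 12 semitones: D#–E–F–F#–…–C#–D–D#.
The walk passes from B into C once, so the octave number goes from 2 to 3.
(Equivalently spelled Eb3.)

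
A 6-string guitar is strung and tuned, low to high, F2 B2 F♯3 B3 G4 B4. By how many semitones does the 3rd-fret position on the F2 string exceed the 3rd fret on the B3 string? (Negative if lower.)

F2 at fret 3 → G♯2 (MIDI 44); B3 at fret 3 → D4 (MIDI 62).
44 − 62 = -18, so the two pitches are 18 semitones apart.

-18 semitones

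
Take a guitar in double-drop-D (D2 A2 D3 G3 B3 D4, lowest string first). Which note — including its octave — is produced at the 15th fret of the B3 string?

B3 is MIDI 59. Adding 15 gives 74, which is D5.

D5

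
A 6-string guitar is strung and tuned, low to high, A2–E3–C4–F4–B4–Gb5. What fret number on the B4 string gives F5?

6

F5 is 6 semitones above the open B4 (B–C–Db–D–Eb–E–F), so it sits at fret 6.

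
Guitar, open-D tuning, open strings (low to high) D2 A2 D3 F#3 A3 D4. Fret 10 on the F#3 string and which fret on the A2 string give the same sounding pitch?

19

F#3 at fret 10 is F#3 + 10 semitones = E4.
The open A2 string is 9 semitones below the open F#3, so the same pitch on the A2 string lies at fret 10 + 9 = 19.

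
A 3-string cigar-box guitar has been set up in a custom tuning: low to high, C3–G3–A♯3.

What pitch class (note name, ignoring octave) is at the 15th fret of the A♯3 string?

C♯

The open A♯3 string plus 15 semitones: A#–B–C–C#–…–B–C–C#.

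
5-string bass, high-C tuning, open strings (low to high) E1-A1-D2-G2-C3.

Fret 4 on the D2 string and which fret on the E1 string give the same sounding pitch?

14

D2 at fret 4 is D2 + 4 semitones = F#2.
The open E1 string is 10 semitones below the open D2, so the same pitch on the E1 string lies at fret 4 + 10 = 14.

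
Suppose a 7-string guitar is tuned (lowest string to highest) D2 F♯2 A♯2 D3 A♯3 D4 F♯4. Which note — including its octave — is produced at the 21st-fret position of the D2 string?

B3

Each fret is one semitone, so D2 + 21 = B3.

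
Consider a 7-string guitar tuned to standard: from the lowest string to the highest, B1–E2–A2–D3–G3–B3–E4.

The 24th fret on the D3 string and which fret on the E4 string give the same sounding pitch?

Fret 24 on D3 is MIDI 50 + 24 = 74 (D5). On the E4 string (open MIDI 64), that pitch is 74 − 64 = fret 10.

10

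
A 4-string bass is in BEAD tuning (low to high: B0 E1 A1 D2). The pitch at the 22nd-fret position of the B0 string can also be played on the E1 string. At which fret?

17

B0 at fret 22 is B0 + 22 semitones = A2.
The open E1 string is 5 semitones above the open B0, so the same pitch on the E1 string lies at fret 22 − 5 = 17.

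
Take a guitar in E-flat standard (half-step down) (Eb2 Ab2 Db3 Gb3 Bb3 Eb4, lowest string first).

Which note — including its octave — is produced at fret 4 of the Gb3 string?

Bb3

Gb3 is MIDI 54. Adding 4 gives 58, which is Bb3.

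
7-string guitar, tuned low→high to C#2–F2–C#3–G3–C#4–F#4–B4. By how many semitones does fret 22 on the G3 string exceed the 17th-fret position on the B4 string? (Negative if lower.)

G3 at fret 22 → F5 (MIDI 77); B4 at fret 17 → E6 (MIDI 88).
77 − 88 = -11, so the two pitches are 11 semitones apart.

-11 semitones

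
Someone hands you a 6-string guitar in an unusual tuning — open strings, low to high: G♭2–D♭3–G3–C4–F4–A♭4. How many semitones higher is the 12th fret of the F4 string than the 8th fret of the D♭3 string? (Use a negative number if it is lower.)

20 semitones

F4 at fret 12 → F5 (MIDI 77); D♭3 at fret 8 → A3 (MIDI 57).
77 − 57 = 20, so the two pitches are 20 semitones apart.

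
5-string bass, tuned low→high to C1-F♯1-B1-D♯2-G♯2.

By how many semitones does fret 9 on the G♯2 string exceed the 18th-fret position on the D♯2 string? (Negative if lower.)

-4 semitones

G♯2 at fret 9 → F3 (MIDI 53); D♯2 at fret 18 → A3 (MIDI 57).
53 − 57 = -4, so the two pitches are 4 semitones apart.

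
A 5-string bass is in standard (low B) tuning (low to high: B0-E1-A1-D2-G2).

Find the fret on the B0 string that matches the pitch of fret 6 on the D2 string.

21

Fret 6 on D2 is MIDI 38 + 6 = 44 (G♯2). On the B0 string (open MIDI 23), that pitch is 44 − 23 = fret 21.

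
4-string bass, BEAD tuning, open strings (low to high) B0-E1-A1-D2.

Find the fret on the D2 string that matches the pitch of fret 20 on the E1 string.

10

Fret 20 on E1 is MIDI 28 + 20 = 48 (C3). On the D2 string (open MIDI 38), that pitch is 48 − 38 = fret 10.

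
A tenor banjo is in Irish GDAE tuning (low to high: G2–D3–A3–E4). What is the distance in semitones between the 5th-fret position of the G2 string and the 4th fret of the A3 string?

G2 at fret 5 → C3 (MIDI 48); A3 at fret 4 → C♯4 (MIDI 61).
48 − 61 = -13, so the two pitches are 13 semitones apart, with C♯4 the higher.

13 semitones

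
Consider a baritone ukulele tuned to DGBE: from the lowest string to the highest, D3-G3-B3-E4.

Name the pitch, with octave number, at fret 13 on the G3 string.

G♯4

G3 is MIDI 55. Adding 13 gives 68, which is G♯4.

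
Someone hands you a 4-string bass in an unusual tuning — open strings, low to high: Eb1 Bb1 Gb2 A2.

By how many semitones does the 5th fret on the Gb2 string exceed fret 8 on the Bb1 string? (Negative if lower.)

5 semitones

Gb2 at fret 5 → B2 (MIDI 47); Bb1 at fret 8 → Gb2 (MIDI 42).
47 − 42 = 5, so the two pitches are 5 semitones apart.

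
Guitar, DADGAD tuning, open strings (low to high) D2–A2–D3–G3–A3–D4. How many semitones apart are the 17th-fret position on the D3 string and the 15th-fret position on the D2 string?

14 semitones

D3 at fret 17 → G4 (MIDI 67); D2 at fret 15 → F3 (MIDI 53).
67 − 53 = 14, so the two pitches are 14 semitones apart, with G4 the higher.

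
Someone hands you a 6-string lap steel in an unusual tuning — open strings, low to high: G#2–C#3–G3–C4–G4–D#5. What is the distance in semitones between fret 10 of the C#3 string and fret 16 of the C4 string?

C#3 at fret 10 → B3 (MIDI 59); C4 at fret 16 → E5 (MIDI 76).
59 − 76 = -17, so the two pitches are 17 semitones apart, with E5 the higher.

17 semitones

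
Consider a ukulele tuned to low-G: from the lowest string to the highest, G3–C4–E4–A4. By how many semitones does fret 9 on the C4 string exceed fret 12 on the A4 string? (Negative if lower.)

C4 at fret 9 → A4 (MIDI 69); A4 at fret 12 → A5 (MIDI 81).
69 − 81 = -12, so the two pitches are 12 semitones apart.

-12 semitones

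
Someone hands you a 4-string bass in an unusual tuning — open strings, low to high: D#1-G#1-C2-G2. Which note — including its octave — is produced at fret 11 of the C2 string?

B2

Each fret is one semitone, so C2 + 11 = B2.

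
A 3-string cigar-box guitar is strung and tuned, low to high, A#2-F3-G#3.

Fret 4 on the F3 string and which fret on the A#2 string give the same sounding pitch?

11

Fret 4 on F3 is MIDI 53 + 4 = 57 (A3). On the A#2 string (open MIDI 46), that pitch is 57 − 46 = fret 11.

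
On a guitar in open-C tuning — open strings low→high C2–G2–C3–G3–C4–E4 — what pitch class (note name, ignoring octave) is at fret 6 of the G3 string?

The open G3 string plus 6 semitones: G–G#–A–A#–B–C–C#.

C♯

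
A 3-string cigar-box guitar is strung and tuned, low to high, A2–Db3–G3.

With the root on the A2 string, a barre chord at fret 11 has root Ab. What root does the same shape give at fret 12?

A

Moving from fret 11 to fret 12 shifts the root by 1 semitone.
Ab up 1 semitone is A.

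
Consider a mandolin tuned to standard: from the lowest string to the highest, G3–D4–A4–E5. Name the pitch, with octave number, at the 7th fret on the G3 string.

Each fret is one semitone, so G3 + 7 = D4.

D4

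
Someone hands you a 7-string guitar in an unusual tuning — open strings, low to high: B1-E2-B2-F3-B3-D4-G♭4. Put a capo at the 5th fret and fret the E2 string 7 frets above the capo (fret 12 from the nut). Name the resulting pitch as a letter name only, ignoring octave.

E

The capo raises the open E2 by 5 semitones to A2; fretting 7 more gives E2 + 5 + 7 = E2 + 12 semitones, landing on E.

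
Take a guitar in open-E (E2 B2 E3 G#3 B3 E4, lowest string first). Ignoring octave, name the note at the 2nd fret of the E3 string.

The open E3 string plus 2 semitones: E–F–F#.

F#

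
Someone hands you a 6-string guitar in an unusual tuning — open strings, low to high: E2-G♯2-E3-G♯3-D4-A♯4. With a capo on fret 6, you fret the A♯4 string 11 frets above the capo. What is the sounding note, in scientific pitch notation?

The capo raises the open A♯4 by 6 semitones to E5; fretting 11 more gives A♯4 + 6 + 11 = A♯4 + 17 semitones = D♯6.
(Also written E♭.)

D♯6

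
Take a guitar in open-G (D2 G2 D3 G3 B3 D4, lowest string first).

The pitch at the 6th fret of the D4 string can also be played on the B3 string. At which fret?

D4 at fret 6 is D4 + 6 semitones = G♯4.
The open B3 string is 3 semitones below the open D4, so the same pitch on the B3 string lies at fret 6 + 3 = 9.

9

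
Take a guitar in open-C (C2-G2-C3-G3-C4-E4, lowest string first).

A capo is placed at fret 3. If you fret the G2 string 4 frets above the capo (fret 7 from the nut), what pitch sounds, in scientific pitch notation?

The capo raises the open G2 by 3 semitones to A#2; fretting 4 more gives G2 + 3 + 4 = G2 + 7 semitones = D3.

D3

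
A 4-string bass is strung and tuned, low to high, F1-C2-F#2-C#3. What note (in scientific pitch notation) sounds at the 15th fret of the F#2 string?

F#2 is MIDI 42. Adding 15 gives 57, which is A3.

A3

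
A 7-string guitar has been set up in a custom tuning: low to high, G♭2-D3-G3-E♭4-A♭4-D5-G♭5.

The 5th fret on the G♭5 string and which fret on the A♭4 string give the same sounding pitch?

Fret 5 on G♭5 is MIDI 78 + 5 = 83 (B5). On the A♭4 string (open MIDI 68), that pitch is 83 − 68 = fret 15.

15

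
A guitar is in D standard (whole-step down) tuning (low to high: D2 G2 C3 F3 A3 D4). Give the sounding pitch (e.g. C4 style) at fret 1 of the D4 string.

Each fret is one semitone, so D4 + 1 = D♯4.

D♯4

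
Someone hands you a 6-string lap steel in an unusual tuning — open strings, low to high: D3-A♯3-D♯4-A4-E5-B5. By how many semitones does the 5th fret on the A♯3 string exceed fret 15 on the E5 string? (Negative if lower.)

A♯3 at fret 5 → D♯4 (MIDI 63); E5 at fret 15 → G6 (MIDI 91).
63 − 91 = -28, so the two pitches are 28 semitones apart.

-28 semitones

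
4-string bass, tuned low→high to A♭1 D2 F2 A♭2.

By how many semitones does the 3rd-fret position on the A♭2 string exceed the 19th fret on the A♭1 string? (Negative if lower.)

-4 semitones

A♭2 at fret 3 → B2 (MIDI 47); A♭1 at fret 19 → E♭3 (MIDI 51).
47 − 51 = -4, so the two pitches are 4 semitones apart.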